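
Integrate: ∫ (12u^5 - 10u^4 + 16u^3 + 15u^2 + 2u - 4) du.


Reverse power rule on each term:
  ∫ 12u^5 du = 2u^6
  ∫ -10u^4 du = -2u^5
  ∫ 16u^3 du = 4u^4
  ∫ 15u^2 du = 5u^3
  ∫ 2u du = u^2
  ∫ -4 du = -4u
F(u) = 2u^6 - 2u^5 + 4u^4 + 5u^3 + u^2 - 4u + C


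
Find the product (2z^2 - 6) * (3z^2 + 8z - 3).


Distribute each term of the first polynomial:
  (2z^2)(3z^2 + 8z - 3) = 6z^4 + 16z^3 - 6z^2
  (-6)(3z^2 + 8z - 3) = -18z^2 - 48z + 18
Sum: 6z^4 + 16z^3 - 24z^2 - 48z + 18


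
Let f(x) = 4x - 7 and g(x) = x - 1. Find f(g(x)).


Substitute g(x) into f:
f(g(x)) = 4*(x - 1) + (-7)
Expand and combine: 4x - 11


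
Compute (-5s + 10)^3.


Expand (-5s + 10)^3 by repeated multiplication:
  (-5s + 10)^2 = 25s^2 - 100s + 100
= -125s^3 + 750s^2 - 1500s + 1000


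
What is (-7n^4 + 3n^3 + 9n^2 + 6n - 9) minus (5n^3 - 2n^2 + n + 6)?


Distribute the minus sign:
  (-7n^4 + 3n^3 + 9n^2 + 6n - 9)
- (5n^3 - 2n^2 + n + 6)
Negate second polynomial: -5n^3 + 2n^2 - n - 6
Add: -7n^4 - 2n^3 + 11n^2 + 5n - 15


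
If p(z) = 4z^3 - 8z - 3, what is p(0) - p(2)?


p(0) = -3
p(2) = 13
p(0) - p(2) = -3 - 13 = -16


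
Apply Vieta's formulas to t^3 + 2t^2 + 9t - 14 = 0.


Monic cubic t^3+bt^2+ct+d=0: sum=-b, pairwise sum=c, product=-d.
b=2, c=9, d=-14
r1+r2+r3 = -2
r1r2+r1r3+r2r3 = 9
r1r2r3 = 14


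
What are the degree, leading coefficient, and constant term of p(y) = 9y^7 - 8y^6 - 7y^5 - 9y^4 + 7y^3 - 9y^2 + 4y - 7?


Highest power of y is 7, with coefficient 9. Constant term is -7.
Degree = 7, leading coefficient = 9, constant term = -7


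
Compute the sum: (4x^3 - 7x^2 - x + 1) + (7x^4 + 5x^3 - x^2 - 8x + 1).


Align terms by degree and add:
  4x^3 - 7x^2 - x + 1
+ 7x^4 + 5x^3 - x^2 - 8x + 1
= 7x^4 + 9x^3 - 8x^2 - 9x + 2


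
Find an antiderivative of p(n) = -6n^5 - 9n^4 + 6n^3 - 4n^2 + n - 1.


Reverse power rule on each term:
  ∫ -6n^5 dn = -n^6
  ∫ -9n^4 dn = -(9/5)n^5
  ∫ 6n^3 dn = (3/2)n^4
  ∫ -4n^2 dn = -(4/3)n^3
  ∫ n dn = (1/2)n^2
  ∫ -1 dn = -n
F(n) = -n^6 - (9/5)n^5 + (3/2)n^4 - (4/3)n^3 + (1/2)n^2 - n + C


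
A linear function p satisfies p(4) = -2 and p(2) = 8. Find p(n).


p(n) = mn + b. Using p(4)=-2, p(2)=8:
m = (-2 - 8)/(4 - 2) = -10/2 = -5
b = -2 - m*(4) = -2 + 20 = 18
p(n) = -5n + 18


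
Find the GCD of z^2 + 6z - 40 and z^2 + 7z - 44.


Factor each:
  z^2 + 6z - 40 = (z - 4)(z + 10)
  z^2 + 7z - 44 = (z - 4)(z + 11)
Common monic factor: z - 4


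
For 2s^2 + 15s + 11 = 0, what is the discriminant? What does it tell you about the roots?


D = b^2 - 4ac = (15)^2 - 4(2)(11) = 225 - 88 = 137
Since D > 0: two distinct irrational roots


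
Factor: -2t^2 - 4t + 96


Roots satisfy r1 + r2 = -b/a = -2 and r1*r2 = c/a = -48.
So r1 = 6, r2 = -8.
-2t^2 - 4t + 96 = -2(t - r1)(t - r2) = -2(t - 6)(t + 8)


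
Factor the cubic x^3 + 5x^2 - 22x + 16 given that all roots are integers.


Try integer roots (divisors of 16). x=1: p(1)=0.
Divide out (x - 1): quotient is x^2 + 6x - 16.
Factor the quadratic: (x + 8)(x - 2)
Result: (x - 1)(x + 8)(x - 2)


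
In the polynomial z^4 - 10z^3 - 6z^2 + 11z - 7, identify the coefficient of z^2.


Read off the coefficient of z^2: -6


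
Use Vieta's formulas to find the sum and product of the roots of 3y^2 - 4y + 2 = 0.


For ay^2+by+c=0: sum = -b/a, product = c/a.
a=3, b=-4, c=2
Sum = -(-4)/3 = 4/3
Product = (2)/3 = 2/3


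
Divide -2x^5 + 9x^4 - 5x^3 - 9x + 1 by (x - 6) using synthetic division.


Synthetic division with c = 6. Coefficients: -2, 9, -5, 0, -9, 1
Bring down -2.
  -2 * 6 = -12; -12 + 9 = -3
  -3 * 6 = -18; -18 - 5 = -23
  -23 * 6 = -138; -138 + 0 = -138
  -138 * 6 = -828; -828 - 9 = -837
  -837 * 6 = -5022; -5022 + 1 = -5021
Quotient: -2x^4 - 3x^3 - 23x^2 - 138x - 837, Remainder: -5021


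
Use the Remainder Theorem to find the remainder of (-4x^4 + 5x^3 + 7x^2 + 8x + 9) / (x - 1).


By the Remainder Theorem, the remainder equals p(1):
  -4*(1)^4 = -4
  5*(1)^3 = 5
  7*(1)^2 = 7
  8*(1)^1 = 8
  constant: 9
Sum: -4 + 5 + 7 + 8 + 9 = 25


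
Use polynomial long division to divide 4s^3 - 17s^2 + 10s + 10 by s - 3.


(4s^3 - 17s^2 + 10s + 10) / (s - 3)
Step 1: 4s^2 * (s - 3) = 4s^3 - 12s^2; subtract.
Step 2: -5s * (s - 3) = -5s^2 + 15s; subtract.
Step 3: -5 * (s - 3) = -5s + 15; subtract.
Quotient: 4s^2 - 5s - 5, Remainder: -5


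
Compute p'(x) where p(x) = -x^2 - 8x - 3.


Apply the power rule term by term:
  d/dx(-x^2) = -2x
  d/dx(-8x) = -8
  d/dx(-3) = 0
p'(x) = -2x - 8


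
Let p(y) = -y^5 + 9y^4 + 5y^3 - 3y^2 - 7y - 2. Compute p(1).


Using direct substitution:
  -1 * (1)^5 = -1
  9 * (1)^4 = 9
  5 * (1)^3 = 5
  -3 * (1)^2 = -3
  -7 * (1)^1 = -7
  constant: -2
Sum = -1 + 9 + 5 - 3 - 7 - 2 = 1


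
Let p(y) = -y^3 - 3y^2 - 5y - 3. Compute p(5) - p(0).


p(5) = -228
p(0) = -3
p(5) - p(0) = -228 + 3 = -225


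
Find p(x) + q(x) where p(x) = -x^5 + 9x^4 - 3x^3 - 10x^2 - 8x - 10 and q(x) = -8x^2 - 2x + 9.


Align terms by degree and add:
  -x^5 + 9x^4 - 3x^3 - 10x^2 - 8x - 10
  -8x^2 - 2x + 9
= -x^5 + 9x^4 - 3x^3 - 18x^2 - 10x - 1


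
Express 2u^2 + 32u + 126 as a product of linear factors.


Roots satisfy r1 + r2 = -b/a = -16 and r1*r2 = c/a = 63.
So r1 = -9, r2 = -7.
2u^2 + 32u + 126 = 2(u - r1)(u - r2) = 2(u + 9)(u + 7)


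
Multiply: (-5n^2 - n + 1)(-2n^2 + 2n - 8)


Distribute each term of the first polynomial:
  (-5n^2)(-2n^2 + 2n - 8) = 10n^4 - 10n^3 + 40n^2
  (-n)(-2n^2 + 2n - 8) = 2n^3 - 2n^2 + 8n
  (1)(-2n^2 + 2n - 8) = -2n^2 + 2n - 8
Sum: 10n^4 - 8n^3 + 36n^2 + 10n - 8


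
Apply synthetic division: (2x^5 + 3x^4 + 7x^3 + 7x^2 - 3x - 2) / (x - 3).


Synthetic division with c = 3. Coefficients: 2, 3, 7, 7, -3, -2
Bring down 2.
  2 * 3 = 6; 6 + 3 = 9
  9 * 3 = 27; 27 + 7 = 34
  34 * 3 = 102; 102 + 7 = 109
  109 * 3 = 327; 327 - 3 = 324
  324 * 3 = 972; 972 - 2 = 970
Quotient: 2x^4 + 9x^3 + 34x^2 + 109x + 324, Remainder: 970


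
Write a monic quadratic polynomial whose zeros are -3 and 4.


p(s) = (s + 3)(s - 4)
Expand: s^2 - s - 12


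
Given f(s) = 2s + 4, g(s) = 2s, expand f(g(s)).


Substitute g(s) into f:
f(g(s)) = 2*(2s) + 4
Expand and combine: 4s + 4


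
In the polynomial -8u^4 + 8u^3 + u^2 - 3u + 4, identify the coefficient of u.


Read off the coefficient of u: -3


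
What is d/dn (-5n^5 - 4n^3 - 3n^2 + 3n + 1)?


Apply the power rule term by term:
  d/dn(-5n^5) = -25n^4
  d/dn(-4n^3) = -12n^2
  d/dn(-3n^2) = -6n
  d/dn(3n) = 3
  d/dn(1) = 0
p'(n) = -25n^4 - 12n^2 - 6n + 3


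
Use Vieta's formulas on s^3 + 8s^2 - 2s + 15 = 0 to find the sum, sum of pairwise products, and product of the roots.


Monic cubic s^3+bs^2+cs+d=0: sum=-b, pairwise sum=c, product=-d.
b=8, c=-2, d=15
r1+r2+r3 = -8
r1r2+r1r3+r2r3 = -2
r1r2r3 = -15


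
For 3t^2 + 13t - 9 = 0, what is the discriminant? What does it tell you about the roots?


D = b^2 - 4ac = (13)^2 - 4(3)(-9) = 169 + 108 = 277
Since D > 0: two distinct irrational roots


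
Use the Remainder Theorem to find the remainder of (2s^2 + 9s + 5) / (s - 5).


By the Remainder Theorem, the remainder equals p(5):
  2*(5)^2 = 50
  9*(5)^1 = 45
  constant: 5
Sum: 50 + 45 + 5 = 100


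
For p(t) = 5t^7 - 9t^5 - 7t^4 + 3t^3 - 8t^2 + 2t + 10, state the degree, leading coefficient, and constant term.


Highest power of t is 7, with coefficient 5. Constant term is 10.
Degree = 7, leading coefficient = 5, constant term = 10


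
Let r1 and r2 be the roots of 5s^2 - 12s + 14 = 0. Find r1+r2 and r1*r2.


For as^2+bs+c=0: sum = -b/a, product = c/a.
a=5, b=-12, c=14
Sum = -(-12)/5 = 12/5
Product = (14)/5 = 14/5


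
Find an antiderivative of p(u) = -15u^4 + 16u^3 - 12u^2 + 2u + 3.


Reverse power rule on each term:
  ∫ -15u^4 du = -3u^5
  ∫ 16u^3 du = 4u^4
  ∫ -12u^2 du = -4u^3
  ∫ 2u du = u^2
  ∫ 3 du = 3u
F(u) = -3u^5 + 4u^4 - 4u^3 + u^2 + 3u + C


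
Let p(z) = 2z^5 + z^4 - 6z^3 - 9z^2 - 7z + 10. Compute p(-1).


Using direct substitution:
  2 * (-1)^5 = -2
  1 * (-1)^4 = 1
  -6 * (-1)^3 = 6
  -9 * (-1)^2 = -9
  -7 * (-1)^1 = 7
  constant: 10
Sum = -2 + 1 + 6 - 9 + 7 + 10 = 13


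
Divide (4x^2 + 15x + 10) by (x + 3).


(4x^2 + 15x + 10) / (x + 3)
Step 1: 4x * (x + 3) = 4x^2 + 12x; subtract.
Step 2: 3 * (x + 3) = 3x + 9; subtract.
Quotient: 4x + 3, Remainder: 1


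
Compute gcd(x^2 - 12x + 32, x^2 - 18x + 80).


Factor each:
  x^2 - 12x + 32 = (x - 8)(x - 4)
  x^2 - 18x + 80 = (x - 8)(x - 10)
Common monic factor: x - 8


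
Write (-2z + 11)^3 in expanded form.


Expand (-2z + 11)^3 by repeated multiplication:
  (-2z + 11)^2 = 4z^2 - 44z + 121
= -8z^3 + 132z^2 - 726z + 1331


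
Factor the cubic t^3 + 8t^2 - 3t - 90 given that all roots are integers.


Try integer roots (divisors of -90). t=3: p(3)=0.
Divide out (t - 3): quotient is t^2 + 11t + 30.
Factor the quadratic: (t + 5)(t + 6)
Result: (t - 3)(t + 5)(t + 6)


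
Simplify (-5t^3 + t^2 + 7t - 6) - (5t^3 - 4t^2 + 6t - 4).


Distribute the minus sign:
  (-5t^3 + t^2 + 7t - 6)
- (5t^3 - 4t^2 + 6t - 4)
Negate second polynomial: -5t^3 + 4t^2 - 6t + 4
Add: -10t^3 + 5t^2 + t - 2


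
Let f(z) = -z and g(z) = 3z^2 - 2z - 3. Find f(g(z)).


Substitute g(z) into f:
f(g(z)) = -1*(3z^2 - 2z - 3)
Expand and combine: -3z^2 + 2z + 3


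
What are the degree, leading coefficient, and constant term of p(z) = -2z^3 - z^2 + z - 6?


Highest power of z is 3, with coefficient -2. Constant term is -6.
Degree = 3, leading coefficient = -2, constant term = -6


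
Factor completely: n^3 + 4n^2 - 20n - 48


Try integer roots (divisors of -48). n=-2: p(-2)=0.
Divide out (n + 2): quotient is n^2 + 2n - 24.
Factor the quadratic: (n - 4)(n + 6)
Result: (n + 2)(n - 4)(n + 6)


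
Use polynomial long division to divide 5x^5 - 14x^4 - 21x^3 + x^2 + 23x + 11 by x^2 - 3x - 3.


(5x^5 - 14x^4 - 21x^3 + x^2 + 23x + 11) / (x^2 - 3x - 3)
Step 1: 5x^3 * (x^2 - 3x - 3) = 5x^5 - 15x^4 - 15x^3; subtract.
Step 2: x^2 * (x^2 - 3x - 3) = x^4 - 3x^3 - 3x^2; subtract.
Step 3: -3x * (x^2 - 3x - 3) = -3x^3 + 9x^2 + 9x; subtract.
Step 4: -5 * (x^2 - 3x - 3) = -5x^2 + 15x + 15; subtract.
Quotient: 5x^3 + x^2 - 3x - 5, Remainder: -x - 4


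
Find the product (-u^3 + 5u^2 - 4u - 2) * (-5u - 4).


Distribute each term of the first polynomial:
  (-u^3)(-5u - 4) = 5u^4 + 4u^3
  (5u^2)(-5u - 4) = -25u^3 - 20u^2
  (-4u)(-5u - 4) = 20u^2 + 16u
  (-2)(-5u - 4) = 10u + 8
Sum: 5u^4 - 21u^3 + 26u + 8


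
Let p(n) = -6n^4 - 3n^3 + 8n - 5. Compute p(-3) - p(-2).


p(-3) = -434
p(-2) = -93
p(-3) - p(-2) = -434 + 93 = -341


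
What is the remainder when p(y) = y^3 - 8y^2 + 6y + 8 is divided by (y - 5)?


By the Remainder Theorem, the remainder equals p(5):
  1*(5)^3 = 125
  -8*(5)^2 = -200
  6*(5)^1 = 30
  constant: 8
Sum: 125 - 200 + 30 + 8 = -37


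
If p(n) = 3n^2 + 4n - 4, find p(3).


Using direct substitution:
  3 * (3)^2 = 27
  4 * (3)^1 = 12
  constant: -4
Sum = 27 + 12 - 4 = 35


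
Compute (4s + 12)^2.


Expand (4s + 12)^2 by repeated multiplication:
= 16s^2 + 96s + 144


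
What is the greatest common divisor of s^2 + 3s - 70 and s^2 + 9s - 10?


Factor each:
  s^2 + 3s - 70 = (s + 10)(s - 7)
  s^2 + 9s - 10 = (s + 10)(s - 1)
Common monic factor: s + 10


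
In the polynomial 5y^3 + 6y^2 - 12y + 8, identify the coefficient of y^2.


Read off the coefficient of y^2: 6


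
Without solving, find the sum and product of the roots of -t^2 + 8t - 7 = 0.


For at^2+bt+c=0: sum = -b/a, product = c/a.
a=-1, b=8, c=-7
Sum = -(8)/-1 = 8
Product = (-7)/-1 = 7


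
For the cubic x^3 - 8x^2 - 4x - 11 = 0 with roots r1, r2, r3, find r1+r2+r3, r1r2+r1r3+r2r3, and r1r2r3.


Monic cubic x^3+bx^2+cx+d=0: sum=-b, pairwise sum=c, product=-d.
b=-8, c=-4, d=-11
r1+r2+r3 = 8
r1r2+r1r3+r2r3 = -4
r1r2r3 = 11


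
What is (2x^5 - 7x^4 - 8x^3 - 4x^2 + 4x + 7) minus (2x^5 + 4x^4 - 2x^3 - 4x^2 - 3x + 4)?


Distribute the minus sign:
  (2x^5 - 7x^4 - 8x^3 - 4x^2 + 4x + 7)
- (2x^5 + 4x^4 - 2x^3 - 4x^2 - 3x + 4)
Negate second polynomial: -2x^5 - 4x^4 + 2x^3 + 4x^2 + 3x - 4
Add: -11x^4 - 6x^3 + 7x + 3


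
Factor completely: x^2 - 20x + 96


Roots satisfy r1 + r2 = -b/a = 20 and r1*r2 = c/a = 96.
So r1 = 8, r2 = 12.
x^2 - 20x + 96 = (x - r1)(x - r2) = (x - 8)(x - 12)


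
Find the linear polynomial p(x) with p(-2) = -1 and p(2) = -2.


p(x) = mx + b. Using p(-2)=-1, p(2)=-2:
m = (-1 + 2)/(-2 - 2) = 1/-4 = -1/4
b = -1 - m*(-2) = -1 - 1/2 = -3/2
p(x) = -(1/4)x - (3/2)


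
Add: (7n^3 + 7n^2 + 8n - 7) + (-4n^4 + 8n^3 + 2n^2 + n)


Align terms by degree and add:
  7n^3 + 7n^2 + 8n - 7
  -4n^4 + 8n^3 + 2n^2 + n
= -4n^4 + 15n^3 + 9n^2 + 9n - 7


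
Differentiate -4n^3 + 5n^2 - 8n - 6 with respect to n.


Apply the power rule term by term:
  d/dn(-4n^3) = -12n^2
  d/dn(5n^2) = 10n
  d/dn(-8n) = -8
  d/dn(-6) = 0
p'(n) = -12n^2 + 10n - 8


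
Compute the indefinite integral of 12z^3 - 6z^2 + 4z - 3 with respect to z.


Reverse power rule on each term:
  ∫ 12z^3 dz = 3z^4
  ∫ -6z^2 dz = -2z^3
  ∫ 4z dz = 2z^2
  ∫ -3 dz = -3z
F(z) = 3z^4 - 2z^3 + 2z^2 - 3z + C


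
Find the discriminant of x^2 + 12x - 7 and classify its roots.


D = b^2 - 4ac = (12)^2 - 4(1)(-7) = 144 + 28 = 172
Since D > 0: two distinct irrational roots


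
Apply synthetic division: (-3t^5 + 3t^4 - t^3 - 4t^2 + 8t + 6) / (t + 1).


Synthetic division with c = -1. Coefficients: -3, 3, -1, -4, 8, 6
Bring down -3.
  -3 * -1 = 3; 3 + 3 = 6
  6 * -1 = -6; -6 - 1 = -7
  -7 * -1 = 7; 7 - 4 = 3
  3 * -1 = -3; -3 + 8 = 5
  5 * -1 = -5; -5 + 6 = 1
Quotient: -3t^4 + 6t^3 - 7t^2 + 3t + 5, Remainder: 1


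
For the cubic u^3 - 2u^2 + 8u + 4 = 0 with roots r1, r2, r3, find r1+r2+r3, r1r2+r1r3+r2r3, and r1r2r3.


Monic cubic u^3+bu^2+cu+d=0: sum=-b, pairwise sum=c, product=-d.
b=-2, c=8, d=4
r1+r2+r3 = 2
r1r2+r1r3+r2r3 = 8
r1r2r3 = -4


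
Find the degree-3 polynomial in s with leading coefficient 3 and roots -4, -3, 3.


p(s) = 3(s + 4)(s + 3)(s - 3)
Expand: 3s^3 + 12s^2 - 27s - 108


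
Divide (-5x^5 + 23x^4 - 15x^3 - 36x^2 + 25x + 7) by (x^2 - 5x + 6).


(-5x^5 + 23x^4 - 15x^3 - 36x^2 + 25x + 7) / (x^2 - 5x + 6)
Step 1: -5x^3 * (x^2 - 5x + 6) = -5x^5 + 25x^4 - 30x^3; subtract.
Step 2: -2x^2 * (x^2 - 5x + 6) = -2x^4 + 10x^3 - 12x^2; subtract.
Step 3: 5x * (x^2 - 5x + 6) = 5x^3 - 25x^2 + 30x; subtract.
Step 4: 1 * (x^2 - 5x + 6) = x^2 - 5x + 6; subtract.
Quotient: -5x^3 - 2x^2 + 5x + 1, Remainder: 1


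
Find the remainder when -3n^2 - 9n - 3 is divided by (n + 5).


By the Remainder Theorem, the remainder equals p(-5):
  -3*(-5)^2 = -75
  -9*(-5)^1 = 45
  constant: -3
Sum: -75 + 45 - 3 = -33


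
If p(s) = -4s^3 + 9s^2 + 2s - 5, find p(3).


Using direct substitution:
  -4 * (3)^3 = -108
  9 * (3)^2 = 81
  2 * (3)^1 = 6
  constant: -5
Sum = -108 + 81 + 6 - 5 = -26


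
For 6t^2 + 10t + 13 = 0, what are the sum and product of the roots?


For at^2+bt+c=0: sum = -b/a, product = c/a.
a=6, b=10, c=13
Sum = -(10)/6 = -5/3
Product = (13)/6 = 13/6


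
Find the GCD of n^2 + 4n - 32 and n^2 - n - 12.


Factor each:
  n^2 + 4n - 32 = (n - 4)(n + 8)
  n^2 - n - 12 = (n - 4)(n + 3)
Common monic factor: n - 4


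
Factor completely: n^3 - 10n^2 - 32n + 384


Try integer roots (divisors of 384). n=-6: p(-6)=0.
Divide out (n + 6): quotient is n^2 - 16n + 64.
Factor the quadratic: (n - 8)(n - 8)
Result: (n + 6)(n - 8)(n - 8)


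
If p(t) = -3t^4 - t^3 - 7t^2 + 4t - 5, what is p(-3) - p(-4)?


p(-3) = -296
p(-4) = -837
p(-3) - p(-4) = -296 + 837 = 541


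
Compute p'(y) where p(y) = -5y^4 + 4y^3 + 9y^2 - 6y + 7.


Apply the power rule term by term:
  d/dy(-5y^4) = -20y^3
  d/dy(4y^3) = 12y^2
  d/dy(9y^2) = 18y
  d/dy(-6y) = -6
  d/dy(7) = 0
p'(y) = -20y^3 + 12y^2 + 18y - 6


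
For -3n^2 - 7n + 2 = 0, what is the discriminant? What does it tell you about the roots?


D = b^2 - 4ac = (-7)^2 - 4(-3)(2) = 49 + 24 = 73
Since D > 0: two distinct irrational roots


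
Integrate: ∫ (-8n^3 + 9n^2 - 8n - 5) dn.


Reverse power rule on each term:
  ∫ -8n^3 dn = -2n^4
  ∫ 9n^2 dn = 3n^3
  ∫ -8n dn = -4n^2
  ∫ -5 dn = -5n
F(n) = -2n^4 + 3n^3 - 4n^2 - 5n + C


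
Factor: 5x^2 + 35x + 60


Roots satisfy r1 + r2 = -b/a = -7 and r1*r2 = c/a = 12.
So r1 = -3, r2 = -4.
5x^2 + 35x + 60 = 5(x - r1)(x - r2) = 5(x + 3)(x + 4)


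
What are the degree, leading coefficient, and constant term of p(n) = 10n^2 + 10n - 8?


Highest power of n is 2, with coefficient 10. Constant term is -8.
Degree = 2, leading coefficient = 10, constant term = -8


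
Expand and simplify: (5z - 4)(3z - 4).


Distribute each term of the first polynomial:
  (5z)(3z - 4) = 15z^2 - 20z
  (-4)(3z - 4) = -12z + 16
Sum: 15z^2 - 32z + 16


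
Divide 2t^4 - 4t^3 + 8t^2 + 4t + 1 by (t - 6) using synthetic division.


Synthetic division with c = 6. Coefficients: 2, -4, 8, 4, 1
Bring down 2.
  2 * 6 = 12; 12 - 4 = 8
  8 * 6 = 48; 48 + 8 = 56
  56 * 6 = 336; 336 + 4 = 340
  340 * 6 = 2040; 2040 + 1 = 2041
Quotient: 2t^3 + 8t^2 + 56t + 340, Remainder: 2041


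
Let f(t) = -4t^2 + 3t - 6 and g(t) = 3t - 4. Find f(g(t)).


Substitute g(t) into f:
f(g(t)) = -4*(3t - 4)^2 + 3*(3t - 4) + (-6)
(3t - 4)^2 = 9t^2 - 24t + 16
Expand and combine: -36t^2 + 105t - 82


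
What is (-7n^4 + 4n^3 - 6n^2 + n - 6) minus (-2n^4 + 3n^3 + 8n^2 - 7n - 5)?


Distribute the minus sign:
  (-7n^4 + 4n^3 - 6n^2 + n - 6)
- (-2n^4 + 3n^3 + 8n^2 - 7n - 5)
Negate second polynomial: 2n^4 - 3n^3 - 8n^2 + 7n + 5
Add: -5n^4 + n^3 - 14n^2 + 8n - 1


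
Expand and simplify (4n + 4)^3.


Expand (4n + 4)^3 by repeated multiplication:
  (4n + 4)^2 = 16n^2 + 32n + 16
= 64n^3 + 192n^2 + 192n + 64


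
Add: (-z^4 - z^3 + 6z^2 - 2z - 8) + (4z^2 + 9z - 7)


Align terms by degree and add:
  -z^4 - z^3 + 6z^2 - 2z - 8
+ 4z^2 + 9z - 7
= -z^4 - z^3 + 10z^2 + 7z - 15


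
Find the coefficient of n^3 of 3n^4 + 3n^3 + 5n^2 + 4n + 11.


Read off the coefficient of n^3: 3


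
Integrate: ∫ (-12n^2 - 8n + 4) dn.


Reverse power rule on each term:
  ∫ -12n^2 dn = -4n^3
  ∫ -8n dn = -4n^2
  ∫ 4 dn = 4n
F(n) = -4n^3 - 4n^2 + 4n + C


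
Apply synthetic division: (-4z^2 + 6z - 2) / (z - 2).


Synthetic division with c = 2. Coefficients: -4, 6, -2
Bring down -4.
  -4 * 2 = -8; -8 + 6 = -2
  -2 * 2 = -4; -4 - 2 = -6
Quotient: -4z - 2, Remainder: -6


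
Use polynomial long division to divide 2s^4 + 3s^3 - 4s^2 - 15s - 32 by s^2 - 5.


(2s^4 + 3s^3 - 4s^2 - 15s - 32) / (s^2 - 5)
Step 1: 2s^2 * (s^2 - 5) = 2s^4 - 10s^2; subtract.
Step 2: 3s * (s^2 - 5) = 3s^3 - 15s; subtract.
Step 3: 6 * (s^2 - 5) = 6s^2 - 30; subtract.
Quotient: 2s^2 + 3s + 6, Remainder: -2


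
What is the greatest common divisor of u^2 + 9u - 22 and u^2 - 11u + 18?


Factor each:
  u^2 + 9u - 22 = (u - 2)(u + 11)
  u^2 - 11u + 18 = (u - 2)(u - 9)
Common monic factor: u - 2


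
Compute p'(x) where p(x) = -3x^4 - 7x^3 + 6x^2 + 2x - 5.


Apply the power rule term by term:
  d/dx(-3x^4) = -12x^3
  d/dx(-7x^3) = -21x^2
  d/dx(6x^2) = 12x
  d/dx(2x) = 2
  d/dx(-5) = 0
p'(x) = -12x^3 - 21x^2 + 12x + 2


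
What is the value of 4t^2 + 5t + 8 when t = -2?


Using direct substitution:
  4 * (-2)^2 = 16
  5 * (-2)^1 = -10
  constant: 8
Sum = 16 - 10 + 8 = 14


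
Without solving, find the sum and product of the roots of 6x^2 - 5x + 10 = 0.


For ax^2+bx+c=0: sum = -b/a, product = c/a.
a=6, b=-5, c=10
Sum = -(-5)/6 = 5/6
Product = (10)/6 = 5/3


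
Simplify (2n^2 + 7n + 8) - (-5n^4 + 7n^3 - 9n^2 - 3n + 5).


Distribute the minus sign:
  (2n^2 + 7n + 8)
- (-5n^4 + 7n^3 - 9n^2 - 3n + 5)
Negate second polynomial: 5n^4 - 7n^3 + 9n^2 + 3n - 5
Add: 5n^4 - 7n^3 + 11n^2 + 10n + 3


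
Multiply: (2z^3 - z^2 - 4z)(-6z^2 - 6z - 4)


Distribute each term of the first polynomial:
  (2z^3)(-6z^2 - 6z - 4) = -12z^5 - 12z^4 - 8z^3
  (-z^2)(-6z^2 - 6z - 4) = 6z^4 + 6z^3 + 4z^2
  (-4z)(-6z^2 - 6z - 4) = 24z^3 + 24z^2 + 16z
Sum: -12z^5 - 6z^4 + 22z^3 + 28z^2 + 16z


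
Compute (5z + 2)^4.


Expand (5z + 2)^4 by repeated multiplication:
  (5z + 2)^2 = 25z^2 + 20z + 4
  (5z + 2)^3 = 125z^3 + 150z^2 + 60z + 8
= 625z^4 + 1000z^3 + 600z^2 + 160z + 16


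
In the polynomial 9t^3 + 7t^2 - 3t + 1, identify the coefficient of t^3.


Read off the coefficient of t^3: 9


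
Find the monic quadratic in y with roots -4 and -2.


p(y) = (y + 4)(y + 2)
Expand: y^2 + 6y + 8


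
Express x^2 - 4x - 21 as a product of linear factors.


Roots satisfy r1 + r2 = -b/a = 4 and r1*r2 = c/a = -21.
So r1 = 7, r2 = -3.
x^2 - 4x - 21 = (x - r1)(x - r2) = (x - 7)(x + 3)


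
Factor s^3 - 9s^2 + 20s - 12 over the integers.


Try integer roots (divisors of -12). s=1: p(1)=0.
Divide out (s - 1): quotient is s^2 - 8s + 12.
Factor the quadratic: (s - 6)(s - 2)
Result: (s - 1)(s - 6)(s - 2)


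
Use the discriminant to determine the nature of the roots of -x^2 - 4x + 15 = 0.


D = b^2 - 4ac = (-4)^2 - 4(-1)(15) = 16 + 60 = 76
Since D > 0: two distinct irrational roots


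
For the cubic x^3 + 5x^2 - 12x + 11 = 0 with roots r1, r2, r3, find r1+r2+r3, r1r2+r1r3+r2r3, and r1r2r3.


Monic cubic x^3+bx^2+cx+d=0: sum=-b, pairwise sum=c, product=-d.
b=5, c=-12, d=11
r1+r2+r3 = -5
r1r2+r1r3+r2r3 = -12
r1r2r3 = -11


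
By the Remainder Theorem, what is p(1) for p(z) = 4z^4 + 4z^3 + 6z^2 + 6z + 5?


By the Remainder Theorem, the remainder equals p(1):
  4*(1)^4 = 4
  4*(1)^3 = 4
  6*(1)^2 = 6
  6*(1)^1 = 6
  constant: 5
Sum: 4 + 4 + 6 + 6 + 5 = 25


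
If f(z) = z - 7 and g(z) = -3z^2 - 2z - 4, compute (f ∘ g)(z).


Substitute g(z) into f:
f(g(z)) = 1*(-3z^2 - 2z - 4) + (-7)
Expand and combine: -3z^2 - 2z - 11


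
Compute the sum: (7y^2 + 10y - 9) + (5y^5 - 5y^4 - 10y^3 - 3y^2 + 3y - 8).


Align terms by degree and add:
  7y^2 + 10y - 9
+ 5y^5 - 5y^4 - 10y^3 - 3y^2 + 3y - 8
= 5y^5 - 5y^4 - 10y^3 + 4y^2 + 13y - 17


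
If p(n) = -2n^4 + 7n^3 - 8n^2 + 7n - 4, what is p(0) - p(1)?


p(0) = -4
p(1) = 0
p(0) - p(1) = -4 = -4


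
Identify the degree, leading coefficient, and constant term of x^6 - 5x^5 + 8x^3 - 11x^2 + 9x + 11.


Highest power of x is 6, with coefficient 1. Constant term is 11.
Degree = 6, leading coefficient = 1, constant term = 11


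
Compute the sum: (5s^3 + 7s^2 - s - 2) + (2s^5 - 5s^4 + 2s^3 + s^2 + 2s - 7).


Align terms by degree and add:
  5s^3 + 7s^2 - s - 2
+ 2s^5 - 5s^4 + 2s^3 + s^2 + 2s - 7
= 2s^5 - 5s^4 + 7s^3 + 8s^2 + s - 9


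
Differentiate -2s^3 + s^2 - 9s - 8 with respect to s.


Apply the power rule term by term:
  d/ds(-2s^3) = -6s^2
  d/ds(s^2) = 2s
  d/ds(-9s) = -9
  d/ds(-8) = 0
p'(s) = -6s^2 + 2s - 9


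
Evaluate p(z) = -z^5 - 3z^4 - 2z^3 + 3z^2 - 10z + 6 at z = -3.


Using direct substitution:
  -1 * (-3)^5 = 243
  -3 * (-3)^4 = -243
  -2 * (-3)^3 = 54
  3 * (-3)^2 = 27
  -10 * (-3)^1 = 30
  constant: 6
Sum = 243 - 243 + 54 + 27 + 30 + 6 = 117


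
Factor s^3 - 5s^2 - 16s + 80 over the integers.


Try integer roots (divisors of 80). s=4: p(4)=0.
Divide out (s - 4): quotient is s^2 - s - 20.
Factor the quadratic: (s - 5)(s + 4)
Result: (s - 4)(s - 5)(s + 4)


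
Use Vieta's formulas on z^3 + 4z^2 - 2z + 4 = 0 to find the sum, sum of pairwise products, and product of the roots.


Monic cubic z^3+bz^2+cz+d=0: sum=-b, pairwise sum=c, product=-d.
b=4, c=-2, d=4
r1+r2+r3 = -4
r1r2+r1r3+r2r3 = -2
r1r2r3 = -4


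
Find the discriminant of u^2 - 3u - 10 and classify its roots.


D = b^2 - 4ac = (-3)^2 - 4(1)(-10) = 9 + 40 = 49
Since D > 0: two distinct rational roots


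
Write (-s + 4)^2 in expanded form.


Expand (-s + 4)^2 by repeated multiplication:
= s^2 - 8s + 16


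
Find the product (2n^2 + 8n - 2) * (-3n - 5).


Distribute each term of the first polynomial:
  (2n^2)(-3n - 5) = -6n^3 - 10n^2
  (8n)(-3n - 5) = -24n^2 - 40n
  (-2)(-3n - 5) = 6n + 10
Sum: -6n^3 - 34n^2 - 34n + 10


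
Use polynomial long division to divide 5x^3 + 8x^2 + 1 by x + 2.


(5x^3 + 8x^2 + 1) / (x + 2)
Step 1: 5x^2 * (x + 2) = 5x^3 + 10x^2; subtract.
Step 2: -2x * (x + 2) = -2x^2 - 4x; subtract.
Step 3: 4 * (x + 2) = 4x + 8; subtract.
Quotient: 5x^2 - 2x + 4, Remainder: -7


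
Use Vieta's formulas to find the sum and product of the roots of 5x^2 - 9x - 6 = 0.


For ax^2+bx+c=0: sum = -b/a, product = c/a.
a=5, b=-9, c=-6
Sum = -(-9)/5 = 9/5
Product = (-6)/5 = -6/5


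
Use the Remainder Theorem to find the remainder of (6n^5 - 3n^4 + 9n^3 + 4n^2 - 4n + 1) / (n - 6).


By the Remainder Theorem, the remainder equals p(6):
  6*(6)^5 = 46656
  -3*(6)^4 = -3888
  9*(6)^3 = 1944
  4*(6)^2 = 144
  -4*(6)^1 = -24
  constant: 1
Sum: 46656 - 3888 + 1944 + 144 - 24 + 1 = 44833


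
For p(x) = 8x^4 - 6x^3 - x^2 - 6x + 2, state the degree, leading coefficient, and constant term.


Highest power of x is 4, with coefficient 8. Constant term is 2.
Degree = 4, leading coefficient = 8, constant term = 2


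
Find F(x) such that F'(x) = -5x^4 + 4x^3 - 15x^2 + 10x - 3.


Reverse power rule on each term:
  ∫ -5x^4 dx = -x^5
  ∫ 4x^3 dx = x^4
  ∫ -15x^2 dx = -5x^3
  ∫ 10x dx = 5x^2
  ∫ -3 dx = -3x
F(x) = -x^5 + x^4 - 5x^3 + 5x^2 - 3x + C


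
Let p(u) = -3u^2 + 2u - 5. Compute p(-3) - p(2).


p(-3) = -38
p(2) = -13
p(-3) - p(2) = -38 + 13 = -25


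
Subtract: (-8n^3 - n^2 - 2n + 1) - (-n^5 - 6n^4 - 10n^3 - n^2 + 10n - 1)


Distribute the minus sign:
  (-8n^3 - n^2 - 2n + 1)
- (-n^5 - 6n^4 - 10n^3 - n^2 + 10n - 1)
Negate second polynomial: n^5 + 6n^4 + 10n^3 + n^2 - 10n + 1
Add: n^5 + 6n^4 + 2n^3 - 12n + 2


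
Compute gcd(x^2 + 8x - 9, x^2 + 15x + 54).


Factor each:
  x^2 + 8x - 9 = (x + 9)(x - 1)
  x^2 + 15x + 54 = (x + 9)(x + 6)
Common monic factor: x + 9


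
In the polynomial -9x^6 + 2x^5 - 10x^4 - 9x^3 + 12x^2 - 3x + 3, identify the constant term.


Read off the constant term: 3


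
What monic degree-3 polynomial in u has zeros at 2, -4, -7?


p(u) = (u - 2)(u + 4)(u + 7)
Expand: u^3 + 9u^2 + 6u - 56


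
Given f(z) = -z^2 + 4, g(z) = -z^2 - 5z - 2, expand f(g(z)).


Substitute g(z) into f:
f(g(z)) = -1*(-z^2 - 5z - 2)^2 + 4
(-z^2 - 5z - 2)^2 = z^4 + 10z^3 + 29z^2 + 20z + 4
Expand and combine: -z^4 - 10z^3 - 29z^2 - 20z


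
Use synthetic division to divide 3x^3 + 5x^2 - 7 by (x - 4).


Synthetic division with c = 4. Coefficients: 3, 5, 0, -7
Bring down 3.
  3 * 4 = 12; 12 + 5 = 17
  17 * 4 = 68; 68 + 0 = 68
  68 * 4 = 272; 272 - 7 = 265
Quotient: 3x^2 + 17x + 68, Remainder: 265


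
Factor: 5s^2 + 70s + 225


Roots satisfy r1 + r2 = -b/a = -14 and r1*r2 = c/a = 45.
So r1 = -9, r2 = -5.
5s^2 + 70s + 225 = 5(s - r1)(s - r2) = 5(s + 9)(s + 5)


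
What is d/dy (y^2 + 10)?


Apply the power rule term by term:
  d/dy(y^2) = 2y
  d/dy(10) = 0
p'(y) = 2y


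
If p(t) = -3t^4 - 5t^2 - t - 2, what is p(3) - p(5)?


p(3) = -293
p(5) = -2007
p(3) - p(5) = -293 + 2007 = 1714


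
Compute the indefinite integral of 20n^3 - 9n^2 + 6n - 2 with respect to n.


Reverse power rule on each term:
  ∫ 20n^3 dn = 5n^4
  ∫ -9n^2 dn = -3n^3
  ∫ 6n dn = 3n^2
  ∫ -2 dn = -2n
F(n) = 5n^4 - 3n^3 + 3n^2 - 2n + C


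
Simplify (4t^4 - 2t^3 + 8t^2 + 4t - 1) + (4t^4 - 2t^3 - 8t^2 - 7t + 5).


Align terms by degree and add:
  4t^4 - 2t^3 + 8t^2 + 4t - 1
+ 4t^4 - 2t^3 - 8t^2 - 7t + 5
= 8t^4 - 4t^3 - 3t + 4


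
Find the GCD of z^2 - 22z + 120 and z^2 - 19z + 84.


Factor each:
  z^2 - 22z + 120 = (z - 12)(z - 10)
  z^2 - 19z + 84 = (z - 12)(z - 7)
Common monic factor: z - 12


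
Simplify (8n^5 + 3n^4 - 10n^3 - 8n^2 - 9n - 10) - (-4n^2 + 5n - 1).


Distribute the minus sign:
  (8n^5 + 3n^4 - 10n^3 - 8n^2 - 9n - 10)
- (-4n^2 + 5n - 1)
Negate second polynomial: 4n^2 - 5n + 1
Add: 8n^5 + 3n^4 - 10n^3 - 4n^2 - 14n - 9


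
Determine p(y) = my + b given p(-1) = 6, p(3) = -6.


p(y) = my + b. Using p(-1)=6, p(3)=-6:
m = (6 + 6)/(-1 - 3) = 12/-4 = -3
b = 6 - m*(-1) = 6 - 3 = 3
p(y) = -3y + 3


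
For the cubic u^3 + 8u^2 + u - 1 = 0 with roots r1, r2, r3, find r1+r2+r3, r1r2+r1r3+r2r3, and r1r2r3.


Monic cubic u^3+bu^2+cu+d=0: sum=-b, pairwise sum=c, product=-d.
b=8, c=1, d=-1
r1+r2+r3 = -8
r1r2+r1r3+r2r3 = 1
r1r2r3 = 1


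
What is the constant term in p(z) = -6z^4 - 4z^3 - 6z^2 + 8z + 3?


Read off the constant term: 3


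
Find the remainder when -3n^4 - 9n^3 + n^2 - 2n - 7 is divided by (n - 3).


By the Remainder Theorem, the remainder equals p(3):
  -3*(3)^4 = -243
  -9*(3)^3 = -243
  1*(3)^2 = 9
  -2*(3)^1 = -6
  constant: -7
Sum: -243 - 243 + 9 - 6 - 7 = -490


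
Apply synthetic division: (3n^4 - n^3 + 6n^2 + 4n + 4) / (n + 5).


Synthetic division with c = -5. Coefficients: 3, -1, 6, 4, 4
Bring down 3.
  3 * -5 = -15; -15 - 1 = -16
  -16 * -5 = 80; 80 + 6 = 86
  86 * -5 = -430; -430 + 4 = -426
  -426 * -5 = 2130; 2130 + 4 = 2134
Quotient: 3n^3 - 16n^2 + 86n - 426, Remainder: 2134


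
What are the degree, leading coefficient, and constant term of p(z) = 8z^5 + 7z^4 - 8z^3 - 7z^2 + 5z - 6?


Highest power of z is 5, with coefficient 8. Constant term is -6.
Degree = 5, leading coefficient = 8, constant term = -6


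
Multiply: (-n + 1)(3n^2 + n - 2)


Distribute each term of the first polynomial:
  (-n)(3n^2 + n - 2) = -3n^3 - n^2 + 2n
  (1)(3n^2 + n - 2) = 3n^2 + n - 2
Sum: -3n^3 + 2n^2 + 3n - 2


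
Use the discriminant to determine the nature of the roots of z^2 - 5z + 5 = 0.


D = b^2 - 4ac = (-5)^2 - 4(1)(5) = 25 - 20 = 5
Since D > 0: two distinct irrational roots


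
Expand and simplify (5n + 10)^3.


Expand (5n + 10)^3 by repeated multiplication:
  (5n + 10)^2 = 25n^2 + 100n + 100
= 125n^3 + 750n^2 + 1500n + 1000


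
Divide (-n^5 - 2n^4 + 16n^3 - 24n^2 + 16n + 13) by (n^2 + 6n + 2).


(-n^5 - 2n^4 + 16n^3 - 24n^2 + 16n + 13) / (n^2 + 6n + 2)
Step 1: -n^3 * (n^2 + 6n + 2) = -n^5 - 6n^4 - 2n^3; subtract.
Step 2: 4n^2 * (n^2 + 6n + 2) = 4n^4 + 24n^3 + 8n^2; subtract.
Step 3: -6n * (n^2 + 6n + 2) = -6n^3 - 36n^2 - 12n; subtract.
Step 4: 4 * (n^2 + 6n + 2) = 4n^2 + 24n + 8; subtract.
Quotient: -n^3 + 4n^2 - 6n + 4, Remainder: 4n + 5


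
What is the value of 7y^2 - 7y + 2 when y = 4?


Using direct substitution:
  7 * (4)^2 = 112
  -7 * (4)^1 = -28
  constant: 2
Sum = 112 - 28 + 2 = 86


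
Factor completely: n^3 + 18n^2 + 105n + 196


Try integer roots (divisors of 196). n=-4: p(-4)=0.
Divide out (n + 4): quotient is n^2 + 14n + 49.
Factor the quadratic: (n + 7)(n + 7)
Result: (n + 4)(n + 7)(n + 7)


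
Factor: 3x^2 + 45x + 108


Roots satisfy r1 + r2 = -b/a = -15 and r1*r2 = c/a = 36.
So r1 = -12, r2 = -3.
3x^2 + 45x + 108 = 3(x - r1)(x - r2) = 3(x + 12)(x + 3)


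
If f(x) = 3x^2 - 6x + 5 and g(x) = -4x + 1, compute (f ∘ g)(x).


Substitute g(x) into f:
f(g(x)) = 3*(-4x + 1)^2 + (-6)*(-4x + 1) + 5
(-4x + 1)^2 = 16x^2 - 8x + 1
Expand and combine: 48x^2 + 2


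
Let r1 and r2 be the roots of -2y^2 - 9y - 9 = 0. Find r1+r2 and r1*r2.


For ay^2+by+c=0: sum = -b/a, product = c/a.
a=-2, b=-9, c=-9
Sum = -(-9)/-2 = -9/2
Product = (-9)/-2 = 9/2


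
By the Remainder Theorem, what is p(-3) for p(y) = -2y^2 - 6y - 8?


By the Remainder Theorem, the remainder equals p(-3):
  -2*(-3)^2 = -18
  -6*(-3)^1 = 18
  constant: -8
Sum: -18 + 18 - 8 = -8


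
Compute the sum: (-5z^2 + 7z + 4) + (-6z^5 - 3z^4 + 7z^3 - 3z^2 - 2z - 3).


Align terms by degree and add:
  -5z^2 + 7z + 4
  -6z^5 - 3z^4 + 7z^3 - 3z^2 - 2z - 3
= -6z^5 - 3z^4 + 7z^3 - 8z^2 + 5z + 1


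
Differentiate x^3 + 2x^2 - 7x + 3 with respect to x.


Apply the power rule term by term:
  d/dx(x^3) = 3x^2
  d/dx(2x^2) = 4x
  d/dx(-7x) = -7
  d/dx(3) = 0
p'(x) = 3x^2 + 4x - 7


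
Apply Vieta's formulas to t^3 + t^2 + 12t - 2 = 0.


Monic cubic t^3+bt^2+ct+d=0: sum=-b, pairwise sum=c, product=-d.
b=1, c=12, d=-2
r1+r2+r3 = -1
r1r2+r1r3+r2r3 = 12
r1r2r3 = 2


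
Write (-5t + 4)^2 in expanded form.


Expand (-5t + 4)^2 by repeated multiplication:
= 25t^2 - 40t + 16


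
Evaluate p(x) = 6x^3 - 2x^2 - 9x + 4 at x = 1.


Using direct substitution:
  6 * (1)^3 = 6
  -2 * (1)^2 = -2
  -9 * (1)^1 = -9
  constant: 4
Sum = 6 - 2 - 9 + 4 = -1


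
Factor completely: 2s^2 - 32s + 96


Roots satisfy r1 + r2 = -b/a = 16 and r1*r2 = c/a = 48.
So r1 = 12, r2 = 4.
2s^2 - 32s + 96 = 2(s - r1)(s - r2) = 2(s - 12)(s - 4)


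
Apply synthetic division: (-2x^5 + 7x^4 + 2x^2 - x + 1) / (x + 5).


Synthetic division with c = -5. Coefficients: -2, 7, 0, 2, -1, 1
Bring down -2.
  -2 * -5 = 10; 10 + 7 = 17
  17 * -5 = -85; -85 + 0 = -85
  -85 * -5 = 425; 425 + 2 = 427
  427 * -5 = -2135; -2135 - 1 = -2136
  -2136 * -5 = 10680; 10680 + 1 = 10681
Quotient: -2x^4 + 17x^3 - 85x^2 + 427x - 2136, Remainder: 10681


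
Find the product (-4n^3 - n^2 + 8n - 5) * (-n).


Distribute each term of the first polynomial:
  (-4n^3)(-n) = 4n^4
  (-n^2)(-n) = n^3
  (8n)(-n) = -8n^2
  (-5)(-n) = 5n
Sum: 4n^4 + n^3 - 8n^2 + 5n


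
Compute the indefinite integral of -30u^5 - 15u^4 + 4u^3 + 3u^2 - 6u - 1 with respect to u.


Reverse power rule on each term:
  ∫ -30u^5 du = -5u^6
  ∫ -15u^4 du = -3u^5
  ∫ 4u^3 du = u^4
  ∫ 3u^2 du = u^3
  ∫ -6u du = -3u^2
  ∫ -1 du = -u
F(u) = -5u^6 - 3u^5 + u^4 + u^3 - 3u^2 - u + C


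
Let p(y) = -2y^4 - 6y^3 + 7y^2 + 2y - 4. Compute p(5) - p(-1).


p(5) = -1819
p(-1) = 5
p(5) - p(-1) = -1819 - 5 = -1824


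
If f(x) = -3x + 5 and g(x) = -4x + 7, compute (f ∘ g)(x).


Substitute g(x) into f:
f(g(x)) = -3*(-4x + 7) + 5
Expand and combine: 12x - 16


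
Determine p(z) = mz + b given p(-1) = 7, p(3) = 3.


p(z) = mz + b. Using p(-1)=7, p(3)=3:
m = (7 - 3)/(-1 - 3) = 4/-4 = -1
b = 7 - m*(-1) = 7 - 1 = 6
p(z) = -z + 6


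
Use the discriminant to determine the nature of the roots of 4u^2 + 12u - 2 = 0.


D = b^2 - 4ac = (12)^2 - 4(4)(-2) = 144 + 32 = 176
Since D > 0: two distinct irrational roots


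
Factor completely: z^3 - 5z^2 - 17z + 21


Try integer roots (divisors of 21). z=-3: p(-3)=0.
Divide out (z + 3): quotient is z^2 - 8z + 7.
Factor the quadratic: (z - 1)(z - 7)
Result: (z + 3)(z - 1)(z - 7)


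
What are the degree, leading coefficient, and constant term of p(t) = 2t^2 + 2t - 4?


Highest power of t is 2, with coefficient 2. Constant term is -4.
Degree = 2, leading coefficient = 2, constant term = -4


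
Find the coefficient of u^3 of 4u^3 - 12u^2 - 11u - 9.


Read off the coefficient of u^3: 4


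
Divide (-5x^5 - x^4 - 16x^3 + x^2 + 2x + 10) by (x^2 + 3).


(-5x^5 - x^4 - 16x^3 + x^2 + 2x + 10) / (x^2 + 3)
Step 1: -5x^3 * (x^2 + 3) = -5x^5 - 15x^3; subtract.
Step 2: -x^2 * (x^2 + 3) = -x^4 - 3x^2; subtract.
Step 3: -x * (x^2 + 3) = -x^3 - 3x; subtract.
Step 4: 4 * (x^2 + 3) = 4x^2 + 12; subtract.
Quotient: -5x^3 - x^2 - x + 4, Remainder: 5x - 2


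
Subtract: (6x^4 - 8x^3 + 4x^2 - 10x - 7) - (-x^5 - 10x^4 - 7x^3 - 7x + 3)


Distribute the minus sign:
  (6x^4 - 8x^3 + 4x^2 - 10x - 7)
- (-x^5 - 10x^4 - 7x^3 - 7x + 3)
Negate second polynomial: x^5 + 10x^4 + 7x^3 + 7x - 3
Add: x^5 + 16x^4 - x^3 + 4x^2 - 3x - 10


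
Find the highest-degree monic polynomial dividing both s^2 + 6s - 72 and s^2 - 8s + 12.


Factor each:
  s^2 + 6s - 72 = (s - 6)(s + 12)
  s^2 - 8s + 12 = (s - 6)(s - 2)
Common monic factor: s - 6


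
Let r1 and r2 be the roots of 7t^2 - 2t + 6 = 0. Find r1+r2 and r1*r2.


For at^2+bt+c=0: sum = -b/a, product = c/a.
a=7, b=-2, c=6
Sum = -(-2)/7 = 2/7
Product = (6)/7 = 6/7


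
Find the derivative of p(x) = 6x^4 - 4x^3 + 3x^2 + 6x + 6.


Apply the power rule term by term:
  d/dx(6x^4) = 24x^3
  d/dx(-4x^3) = -12x^2
  d/dx(3x^2) = 6x
  d/dx(6x) = 6
  d/dx(6) = 0
p'(x) = 24x^3 - 12x^2 + 6x + 6


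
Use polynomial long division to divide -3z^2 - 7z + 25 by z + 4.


(-3z^2 - 7z + 25) / (z + 4)
Step 1: -3z * (z + 4) = -3z^2 - 12z; subtract.
Step 2: 5 * (z + 4) = 5z + 20; subtract.
Quotient: -3z + 5, Remainder: 5


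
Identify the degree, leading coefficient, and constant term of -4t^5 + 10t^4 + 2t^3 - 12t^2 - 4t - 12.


Highest power of t is 5, with coefficient -4. Constant term is -12.
Degree = 5, leading coefficient = -4, constant term = -12


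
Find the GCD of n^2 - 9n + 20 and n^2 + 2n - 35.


Factor each:
  n^2 - 9n + 20 = (n - 5)(n - 4)
  n^2 + 2n - 35 = (n - 5)(n + 7)
Common monic factor: n - 5


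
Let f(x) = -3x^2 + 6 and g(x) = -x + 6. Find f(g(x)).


Substitute g(x) into f:
f(g(x)) = -3*(-x + 6)^2 + 6
(-x + 6)^2 = x^2 - 12x + 36
Expand and combine: -3x^2 + 36x - 102


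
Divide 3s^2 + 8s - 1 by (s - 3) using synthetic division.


Synthetic division with c = 3. Coefficients: 3, 8, -1
Bring down 3.
  3 * 3 = 9; 9 + 8 = 17
  17 * 3 = 51; 51 - 1 = 50
Quotient: 3s + 17, Remainder: 50


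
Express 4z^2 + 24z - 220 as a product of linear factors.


Roots satisfy r1 + r2 = -b/a = -6 and r1*r2 = c/a = -55.
So r1 = 5, r2 = -11.
4z^2 + 24z - 220 = 4(z - r1)(z - r2) = 4(z - 5)(z + 11)


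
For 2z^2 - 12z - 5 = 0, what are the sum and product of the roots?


For az^2+bz+c=0: sum = -b/a, product = c/a.
a=2, b=-12, c=-5
Sum = -(-12)/2 = 6
Product = (-5)/2 = -5/2


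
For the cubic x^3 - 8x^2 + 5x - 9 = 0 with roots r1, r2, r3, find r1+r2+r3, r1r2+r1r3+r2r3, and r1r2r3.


Monic cubic x^3+bx^2+cx+d=0: sum=-b, pairwise sum=c, product=-d.
b=-8, c=5, d=-9
r1+r2+r3 = 8
r1r2+r1r3+r2r3 = 5
r1r2r3 = 9


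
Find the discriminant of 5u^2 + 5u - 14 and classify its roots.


D = b^2 - 4ac = (5)^2 - 4(5)(-14) = 25 + 280 = 305
Since D > 0: two distinct irrational roots


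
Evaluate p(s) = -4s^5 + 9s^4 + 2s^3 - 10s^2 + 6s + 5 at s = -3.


Using direct substitution:
  -4 * (-3)^5 = 972
  9 * (-3)^4 = 729
  2 * (-3)^3 = -54
  -10 * (-3)^2 = -90
  6 * (-3)^1 = -18
  constant: 5
Sum = 972 + 729 - 54 - 90 - 18 + 5 = 1544


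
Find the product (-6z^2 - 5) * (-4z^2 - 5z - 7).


Distribute each term of the first polynomial:
  (-6z^2)(-4z^2 - 5z - 7) = 24z^4 + 30z^3 + 42z^2
  (-5)(-4z^2 - 5z - 7) = 20z^2 + 25z + 35
Sum: 24z^4 + 30z^3 + 62z^2 + 25z + 35


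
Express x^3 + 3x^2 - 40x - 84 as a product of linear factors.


Try integer roots (divisors of -84). x=-2: p(-2)=0.
Divide out (x + 2): quotient is x^2 + x - 42.
Factor the quadratic: (x - 6)(x + 7)
Result: (x + 2)(x - 6)(x + 7)


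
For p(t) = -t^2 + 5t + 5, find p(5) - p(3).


p(5) = 5
p(3) = 11
p(5) - p(3) = 5 - 11 = -6


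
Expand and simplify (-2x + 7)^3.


Expand (-2x + 7)^3 by repeated multiplication:
  (-2x + 7)^2 = 4x^2 - 28x + 49
= -8x^3 + 84x^2 - 294x + 343


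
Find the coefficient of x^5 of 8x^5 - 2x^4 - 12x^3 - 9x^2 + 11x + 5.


Read off the coefficient of x^5: 8


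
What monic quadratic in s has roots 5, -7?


p(s) = (s - 5)(s + 7)
Expand: s^2 + 2s - 35


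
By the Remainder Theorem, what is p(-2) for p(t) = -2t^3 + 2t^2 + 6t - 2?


By the Remainder Theorem, the remainder equals p(-2):
  -2*(-2)^3 = 16
  2*(-2)^2 = 8
  6*(-2)^1 = -12
  constant: -2
Sum: 16 + 8 - 12 - 2 = 10


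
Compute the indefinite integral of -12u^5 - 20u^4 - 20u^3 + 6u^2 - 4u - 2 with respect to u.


Reverse power rule on each term:
  ∫ -12u^5 du = -2u^6
  ∫ -20u^4 du = -4u^5
  ∫ -20u^3 du = -5u^4
  ∫ 6u^2 du = 2u^3
  ∫ -4u du = -2u^2
  ∫ -2 du = -2u
F(u) = -2u^6 - 4u^5 - 5u^4 + 2u^3 - 2u^2 - 2u + C


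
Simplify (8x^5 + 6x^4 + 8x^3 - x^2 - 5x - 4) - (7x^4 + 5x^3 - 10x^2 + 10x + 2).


Distribute the minus sign:
  (8x^5 + 6x^4 + 8x^3 - x^2 - 5x - 4)
- (7x^4 + 5x^3 - 10x^2 + 10x + 2)
Negate second polynomial: -7x^4 - 5x^3 + 10x^2 - 10x - 2
Add: 8x^5 - x^4 + 3x^3 + 9x^2 - 15x - 6
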